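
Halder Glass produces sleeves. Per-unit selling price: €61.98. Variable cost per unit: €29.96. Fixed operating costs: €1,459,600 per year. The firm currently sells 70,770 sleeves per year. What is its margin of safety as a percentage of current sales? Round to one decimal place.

Contribution margin per unit = €61.98 − €29.96 = €32.02. Break-even units = €1,459,600 ÷ €32.02 = 45,584.01; break-even revenue = 45,584.01 × €61.98 = €2,825,296.94.
Current sales = 70,770 × €61.98 = €4,386,324.60.
Margin of safety = (€4,386,324.60 − €2,825,296.94) ÷ €4,386,324.60 = 35.6%.

35.6%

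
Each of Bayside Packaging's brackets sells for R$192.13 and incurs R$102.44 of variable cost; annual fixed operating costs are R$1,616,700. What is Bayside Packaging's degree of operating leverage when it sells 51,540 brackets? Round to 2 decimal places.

1.54

Total contribution margin = 51,540 × R$89.69 = R$4,622,622.60.
Operating income = contribution − fixed costs = R$4,622,622.60 − R$1,616,700 = R$3,005,922.60.
So DOL = total CM / EBIT = R$4,622,622.60 / R$3,005,922.60 = 1.5378.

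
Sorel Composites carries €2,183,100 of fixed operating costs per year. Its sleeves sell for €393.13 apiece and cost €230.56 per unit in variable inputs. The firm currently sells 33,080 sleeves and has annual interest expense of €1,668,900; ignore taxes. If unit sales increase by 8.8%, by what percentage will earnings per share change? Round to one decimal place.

Total contribution margin = 33,080 × €162.57 = €5,377,815.60.
EBIT = €5,377,815.60 − €2,183,100 = €3,194,715.60.
After interest of €1,668,900.00, pre-tax earnings = €1,525,815.60.
Degree of combined leverage = contribution ÷ (EBIT − I) = €5,377,815.60 ÷ €1,525,815.60 = 3.5246.
EPS therefore changes by 3.5246 × (+8.8%) = +31.0%.

+31.0%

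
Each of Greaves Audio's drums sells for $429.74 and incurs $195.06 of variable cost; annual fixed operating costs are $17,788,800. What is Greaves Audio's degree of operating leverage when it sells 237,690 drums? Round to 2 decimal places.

At 237,690 units, contribution = 237,690 × $234.68 = $55,781,089.20.
Subtracting fixed costs: EBIT = $55,781,089.20 − $17,788,800 = $37,992,289.20.
DOL = contribution ÷ EBIT = $55,781,089.20 ÷ $37,992,289.20 = 1.4682.

1.47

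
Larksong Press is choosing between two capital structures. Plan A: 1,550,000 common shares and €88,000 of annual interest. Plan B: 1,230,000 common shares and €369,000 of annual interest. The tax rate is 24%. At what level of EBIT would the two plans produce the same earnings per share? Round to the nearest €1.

€1,449,094

Set EPS_A = EPS_B: (EBIT − €88,000)(1 − 0.24) ÷ 1,550,000 = (EBIT − €369,000)(1 − 0.24) ÷ 1,230,000.
Cancelling (1 − t) and cross-multiplying: 1,230,000·(EBIT − 88,000) = 1,550,000·(EBIT − 369,000).
EBIT × (1,550,000 − 1,230,000) = 369,000 × 1,550,000 − 88,000 × 1,230,000 = 463,710,000,000, so EBIT = 463,710,000,000 ÷ 320,000 = 1,449,093.75.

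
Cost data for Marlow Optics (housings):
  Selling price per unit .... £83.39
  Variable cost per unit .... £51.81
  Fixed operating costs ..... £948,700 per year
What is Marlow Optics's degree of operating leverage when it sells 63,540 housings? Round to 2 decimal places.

Total contribution margin = 63,540 × £31.58 = £2,006,593.20.
Subtracting fixed costs: EBIT = £2,006,593.20 − £948,700 = £1,057,893.20.
DOL = contribution ÷ EBIT = £2,006,593.20 ÷ £1,057,893.20 = 1.8968.

1.90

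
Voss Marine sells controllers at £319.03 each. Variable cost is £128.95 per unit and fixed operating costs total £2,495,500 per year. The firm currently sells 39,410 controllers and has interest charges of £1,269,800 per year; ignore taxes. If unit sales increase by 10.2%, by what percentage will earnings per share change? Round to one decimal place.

+20.5%

Total contribution margin = 39,410 × £190.08 = £7,491,052.80.
Operating income = contribution − fixed costs = £7,491,052.80 − £2,495,500 = £4,995,552.80.
Interest = £1,269,800.00, so EBIT − I = £3,725,752.80.
Degree of combined leverage = contribution ÷ (EBIT − I) = £7,491,052.80 ÷ £3,725,752.80 = 2.0106.
EPS therefore changes by 2.0106 × (+10.2%) = +20.5%.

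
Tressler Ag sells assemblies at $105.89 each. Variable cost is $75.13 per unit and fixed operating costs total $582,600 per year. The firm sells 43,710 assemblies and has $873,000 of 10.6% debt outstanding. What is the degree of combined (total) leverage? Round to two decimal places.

2.01

Total contribution margin = 43,710 × $30.76 = $1,344,519.60.
Operating income = contribution − fixed costs = $1,344,519.60 − $582,600 = $761,919.60. Interest = $92,538.00.
DOL = $1,344,519.60 ÷ $761,919.60 = 1.7646; DFL = $761,919.60 ÷ $669,381.60 = 1.1382.
Combined leverage = 1.7646 × 1.1382 = 2.0085.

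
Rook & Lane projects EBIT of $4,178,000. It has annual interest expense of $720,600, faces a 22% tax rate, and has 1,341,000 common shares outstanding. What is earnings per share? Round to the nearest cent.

Pre-tax income = $4,178,000 − $720,600.00 = $3,457,400.00.
After tax at 22%: net income = $3,457,400.00 × 0.78 = $2,696,772.00.
EPS = $2,696,772.00 ÷ 1,341,000 = $2.01.

$2.01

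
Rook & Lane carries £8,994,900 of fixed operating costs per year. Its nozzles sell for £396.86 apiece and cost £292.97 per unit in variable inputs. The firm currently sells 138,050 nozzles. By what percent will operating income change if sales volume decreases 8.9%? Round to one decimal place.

-23.9%

At 138,050 units, contribution = 138,050 × £103.89 = £14,342,014.50.
Operating income = contribution − fixed costs = £14,342,014.50 − £8,994,900 = £5,347,114.50.
So DOL = total CM / EBIT = £14,342,014.50 / £5,347,114.50 = 2.6822.
%ΔEBIT = DOL × %ΔSales = 2.6822 × -8.9% = -23.9%.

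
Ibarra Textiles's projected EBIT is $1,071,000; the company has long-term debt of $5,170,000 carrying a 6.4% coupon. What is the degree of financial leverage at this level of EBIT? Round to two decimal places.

1.45

Annual interest charges come to $330,880.00.
Degree of financial leverage = EBIT / (EBIT − interest) = $1,071,000 / $740,120.00 = 1.4471.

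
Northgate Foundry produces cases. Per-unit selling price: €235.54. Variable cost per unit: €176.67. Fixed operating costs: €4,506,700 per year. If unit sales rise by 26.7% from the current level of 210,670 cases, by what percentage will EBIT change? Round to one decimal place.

At 210,670 units, contribution = 210,670 × €58.87 = €12,402,142.90.
Subtracting fixed costs: EBIT = €12,402,142.90 − €4,506,700 = €7,895,442.90.
DOL = contribution ÷ EBIT = €12,402,142.90 ÷ €7,895,442.90 = 1.5708.
Operating income changes by 1.5708 × +26.7% = +41.9%.

+41.9%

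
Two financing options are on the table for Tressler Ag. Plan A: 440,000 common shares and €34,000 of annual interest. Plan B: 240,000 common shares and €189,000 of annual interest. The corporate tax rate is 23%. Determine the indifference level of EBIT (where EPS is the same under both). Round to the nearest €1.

At indifference, (EBIT − 34,000)(1 − t)/440,000 = (EBIT − 189,000)(1 − t)/240,000.
Cancelling (1 − t) and cross-multiplying: 240,000·(EBIT − 34,000) = 440,000·(EBIT − 189,000).
EBIT × (440,000 − 240,000) = 189,000 × 440,000 − 34,000 × 240,000 = 75,000,000,000, so EBIT = 75,000,000,000 ÷ 200,000 = 375,000.00.

€375,000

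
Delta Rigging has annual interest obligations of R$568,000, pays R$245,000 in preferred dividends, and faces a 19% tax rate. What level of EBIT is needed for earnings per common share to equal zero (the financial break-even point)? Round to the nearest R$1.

Preferred dividends are paid after tax, so their pre-tax equivalent is R$245,000 ÷ (1 − 0.19) = R$302,469.14.
Financial break-even EBIT = interest + D_p ÷ (1 − t) = R$568,000 + R$302,469.14 = R$870,469.14.

R$870,469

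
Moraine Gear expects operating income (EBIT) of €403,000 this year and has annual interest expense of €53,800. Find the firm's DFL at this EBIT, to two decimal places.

Annual interest charges come to €53,800.00.
Degree of financial leverage = EBIT / (EBIT − interest) = €403,000 / €349,200.00 = 1.1541.

1.15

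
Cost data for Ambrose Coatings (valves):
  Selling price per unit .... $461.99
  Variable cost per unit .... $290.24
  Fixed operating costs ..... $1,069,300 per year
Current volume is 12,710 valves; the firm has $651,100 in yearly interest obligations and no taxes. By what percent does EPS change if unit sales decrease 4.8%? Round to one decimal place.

-22.7%

Contribution at this volume is 12,710 × $171.75 = $2,182,942.50.
Operating income = contribution − fixed costs = $2,182,942.50 − $1,069,300 = $1,113,642.50.
After interest of $651,100.00, pre-tax earnings = $462,542.50.
Degree of combined leverage = contribution ÷ (EBIT − I) = $2,182,942.50 ÷ $462,542.50 = 4.7194.
%ΔEPS = DCL × %ΔSales = 4.7194 × -4.8% = -22.7%.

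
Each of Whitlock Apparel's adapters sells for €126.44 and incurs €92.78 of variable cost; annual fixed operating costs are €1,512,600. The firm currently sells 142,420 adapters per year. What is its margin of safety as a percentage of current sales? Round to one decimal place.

Unit CM = price − variable cost = €126.44 − €92.78 = €33.66. Break-even units = €1,512,600 ÷ €33.66 = 44,937.61; break-even revenue = 44,937.61 × €126.44 = €5,681,911.59.
Current sales = 142,420 × €126.44 = €18,007,584.80.
Margin of safety = (€18,007,584.80 − €5,681,911.59) ÷ €18,007,584.80 = 68.4%.

68.4%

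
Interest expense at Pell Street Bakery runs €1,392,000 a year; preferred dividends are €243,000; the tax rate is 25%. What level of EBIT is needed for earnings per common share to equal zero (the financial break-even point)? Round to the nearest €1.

€1,716,000

Grossing the preferred dividend up to pre-tax terms: €243,000 / (1 − 0.25) = €324,000.00.
EPS = 0 when EBIT covers interest plus the pre-tax preferred burden: €1,392,000 + €324,000.00 = €1,716,000.00.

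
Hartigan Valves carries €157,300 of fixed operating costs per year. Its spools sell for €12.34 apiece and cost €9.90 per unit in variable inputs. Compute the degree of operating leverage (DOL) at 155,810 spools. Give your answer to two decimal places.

At 155,810 units, contribution = 155,810 × €2.44 = €380,176.40.
EBIT = €380,176.40 − €157,300 = €222,876.40.
DOL = contribution ÷ EBIT = €380,176.40 ÷ €222,876.40 = 1.7058.

1.71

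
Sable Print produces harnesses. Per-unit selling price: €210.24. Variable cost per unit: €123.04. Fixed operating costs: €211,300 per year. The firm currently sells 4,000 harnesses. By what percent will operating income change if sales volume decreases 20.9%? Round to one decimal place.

-53.0%

Contribution at this volume is 4,000 × €87.20 = €348,800.00.
EBIT = €348,800.00 − €211,300 = €137,500.00.
So DOL = total CM / EBIT = €348,800.00 / €137,500.00 = 2.5367.
Operating income changes by 2.5367 × -20.9% = -53.0%.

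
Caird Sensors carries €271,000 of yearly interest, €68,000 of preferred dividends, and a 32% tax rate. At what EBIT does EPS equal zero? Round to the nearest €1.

€371,000

Preferred dividends are paid after tax, so their pre-tax equivalent is €68,000 ÷ (1 − 0.32) = €100,000.00.
Financial break-even EBIT = interest + D_p ÷ (1 − t) = €271,000 + €100,000.00 = €371,000.00.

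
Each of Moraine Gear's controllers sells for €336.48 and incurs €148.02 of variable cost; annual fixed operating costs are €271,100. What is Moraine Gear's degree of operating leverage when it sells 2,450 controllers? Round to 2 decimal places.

2.42

Total contribution margin = 2,450 × €188.46 = €461,727.00.
Operating income = contribution − fixed costs = €461,727.00 − €271,100 = €190,627.00.
Degree of operating leverage = €461,727.00 / €190,627.00 = 2.4221.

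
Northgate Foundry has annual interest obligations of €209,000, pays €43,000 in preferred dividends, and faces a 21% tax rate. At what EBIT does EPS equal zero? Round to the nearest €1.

Grossing the preferred dividend up to pre-tax terms: €43,000 / (1 − 0.21) = €54,430.38.
EPS = 0 when EBIT covers interest plus the pre-tax preferred burden: €209,000 + €54,430.38 = €263,430.38.

€263,430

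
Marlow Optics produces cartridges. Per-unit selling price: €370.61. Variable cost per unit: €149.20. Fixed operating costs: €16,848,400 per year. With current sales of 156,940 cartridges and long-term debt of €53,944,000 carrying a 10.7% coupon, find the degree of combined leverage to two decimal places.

2.87

Total contribution margin = 156,940 × €221.41 = €34,748,085.40.
Operating income = contribution − fixed costs = €34,748,085.40 − €16,848,400 = €17,899,685.40. Interest = €5,772,008.00, so EBIT − I = €12,127,677.40.
Degree of total leverage = total CM / (EBIT − interest) = €34,748,085.40 / €12,127,677.40 = 2.8652.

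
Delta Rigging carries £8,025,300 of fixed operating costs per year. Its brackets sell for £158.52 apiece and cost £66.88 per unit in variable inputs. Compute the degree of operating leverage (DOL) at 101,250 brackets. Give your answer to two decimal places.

7.40

Total contribution margin = 101,250 × £91.64 = £9,278,550.00.
EBIT = £9,278,550.00 − £8,025,300 = £1,253,250.00.
Degree of operating leverage = £9,278,550.00 / £1,253,250.00 = 7.4036.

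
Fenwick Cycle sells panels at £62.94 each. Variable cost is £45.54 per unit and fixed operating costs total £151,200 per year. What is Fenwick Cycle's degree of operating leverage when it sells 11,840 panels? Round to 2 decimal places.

Total contribution margin = 11,840 × £17.40 = £206,016.00.
EBIT = £206,016.00 − £151,200 = £54,816.00.
Degree of operating leverage = £206,016.00 / £54,816.00 = 3.7583.

3.76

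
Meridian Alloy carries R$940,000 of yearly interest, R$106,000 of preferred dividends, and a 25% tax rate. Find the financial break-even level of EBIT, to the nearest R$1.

Preferred dividends are paid after tax, so their pre-tax equivalent is R$106,000 ÷ (1 − 0.25) = R$141,333.33.
Financial break-even EBIT = interest + D_p ÷ (1 − t) = R$940,000 + R$141,333.33 = R$1,081,333.33.

R$1,081,333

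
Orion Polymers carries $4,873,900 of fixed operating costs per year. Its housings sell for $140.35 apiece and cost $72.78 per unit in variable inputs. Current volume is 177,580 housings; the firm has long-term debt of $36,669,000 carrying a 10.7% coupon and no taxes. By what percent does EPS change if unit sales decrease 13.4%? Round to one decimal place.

-50.2%

At 177,580 units, contribution = 177,580 × $67.57 = $11,999,080.60.
Operating income = contribution − fixed costs = $11,999,080.60 − $4,873,900 = $7,125,180.60.
Interest = $3,923,583.00, so EBIT − I = $3,201,597.60.
Degree of combined leverage = contribution ÷ (EBIT − I) = $11,999,080.60 ÷ $3,201,597.60 = 3.7478.
EPS therefore changes by 3.7478 × (-13.4%) = -50.2%.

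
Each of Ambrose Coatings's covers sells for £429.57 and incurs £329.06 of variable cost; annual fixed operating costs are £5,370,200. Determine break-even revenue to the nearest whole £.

Contribution margin per unit = £429.57 − £329.06 = £100.51, a CM ratio of £100.51 ÷ £429.57 = 0.2340.
Break-even sales = FC ÷ CM ratio = £5,370,200 × £429.57 / £100.51 = £22,951,714.

£22,951,714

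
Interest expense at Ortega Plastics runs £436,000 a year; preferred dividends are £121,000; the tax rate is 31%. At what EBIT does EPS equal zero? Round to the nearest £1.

Grossing the preferred dividend up to pre-tax terms: £121,000 / (1 − 0.31) = £175,362.32.
Financial break-even EBIT = interest + D_p ÷ (1 − t) = £436,000 + £175,362.32 = £611,362.32.

£611,362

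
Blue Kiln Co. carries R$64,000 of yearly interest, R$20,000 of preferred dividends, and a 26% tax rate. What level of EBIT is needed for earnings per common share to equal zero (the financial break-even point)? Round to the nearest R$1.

R$91,027

Grossing the preferred dividend up to pre-tax terms: R$20,000 / (1 − 0.26) = R$27,027.03.
EPS = 0 when EBIT covers interest plus the pre-tax preferred burden: R$64,000 + R$27,027.03 = R$91,027.03.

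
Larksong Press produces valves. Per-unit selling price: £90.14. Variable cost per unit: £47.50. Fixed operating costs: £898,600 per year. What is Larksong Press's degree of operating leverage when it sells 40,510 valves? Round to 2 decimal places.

At 40,510 units, contribution = 40,510 × £42.64 = £1,727,346.40.
Subtracting fixed costs: EBIT = £1,727,346.40 − £898,600 = £828,746.40.
Degree of operating leverage = £1,727,346.40 / £828,746.40 = 2.0843.

2.08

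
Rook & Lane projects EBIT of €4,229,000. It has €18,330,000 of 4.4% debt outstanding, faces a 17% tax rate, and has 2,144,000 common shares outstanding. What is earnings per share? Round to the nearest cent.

€1.32

Pre-tax income = €4,229,000 − €806,520.00 = €3,422,480.00.
After tax at 17%: net income = €3,422,480.00 × 0.83 = €2,840,658.40.
EPS = €2,840,658.40 ÷ 2,144,000 = €1.32.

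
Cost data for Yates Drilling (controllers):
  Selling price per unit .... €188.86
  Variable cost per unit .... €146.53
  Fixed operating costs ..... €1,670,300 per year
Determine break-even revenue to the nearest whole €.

CM per unit = €188.86 − €146.53 = €42.33; CM ratio = €42.33 / €188.86 = 0.2241.
Break-even sales = FC ÷ CM ratio = €1,670,300 × €188.86 / €42.33 = €7,452,229.

€7,452,229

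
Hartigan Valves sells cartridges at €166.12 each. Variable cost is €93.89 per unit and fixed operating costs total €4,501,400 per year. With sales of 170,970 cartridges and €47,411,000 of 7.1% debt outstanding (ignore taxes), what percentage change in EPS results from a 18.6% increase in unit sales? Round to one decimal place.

Total contribution margin = 170,970 × €72.23 = €12,349,163.10.
EBIT = €12,349,163.10 − €4,501,400 = €7,847,763.10.
After interest of €3,366,181.00, pre-tax earnings = €4,481,582.10.
DCL = total CM / (EBIT − I) = €12,349,163.10 / €4,481,582.10 = 2.7555.
EPS therefore changes by 2.7555 × (+18.6%) = +51.3%.

+51.3%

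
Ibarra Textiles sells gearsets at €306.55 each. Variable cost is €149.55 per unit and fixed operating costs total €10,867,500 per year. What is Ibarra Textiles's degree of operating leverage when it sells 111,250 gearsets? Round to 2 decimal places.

At 111,250 units, contribution = 111,250 × €157.00 = €17,466,250.00.
Subtracting fixed costs: EBIT = €17,466,250.00 − €10,867,500 = €6,598,750.00.
DOL = contribution ÷ EBIT = €17,466,250.00 ÷ €6,598,750.00 = 2.6469.

2.65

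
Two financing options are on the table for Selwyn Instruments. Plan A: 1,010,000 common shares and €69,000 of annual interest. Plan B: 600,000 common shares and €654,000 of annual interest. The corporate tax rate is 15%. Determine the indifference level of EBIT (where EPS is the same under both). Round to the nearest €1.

Set EPS_A = EPS_B: (EBIT − €69,000)(1 − 0.15) ÷ 1,010,000 = (EBIT − €654,000)(1 − 0.15) ÷ 600,000.
Cancelling (1 − t) and cross-multiplying: 600,000·(EBIT − 69,000) = 1,010,000·(EBIT − 654,000).
EBIT × (1,010,000 − 600,000) = 654,000 × 1,010,000 − 69,000 × 600,000 = 619,140,000,000, so EBIT = 619,140,000,000 ÷ 410,000 = 1,510,097.56.

€1,510,098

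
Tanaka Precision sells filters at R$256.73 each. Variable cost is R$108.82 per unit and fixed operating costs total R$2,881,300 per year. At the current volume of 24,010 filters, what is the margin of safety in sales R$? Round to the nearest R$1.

Contribution margin per unit = R$256.73 − R$108.82 = R$147.91. Break-even units = R$2,881,300 ÷ R$147.91 = 19,480.09; break-even revenue = 19,480.09 × R$256.73 = R$5,001,123.31.
Current sales = 24,010 × R$256.73 = R$6,164,087.30.
Margin of safety = R$6,164,087.30 − R$5,001,123.31 = R$1,162,964.

R$1,162,964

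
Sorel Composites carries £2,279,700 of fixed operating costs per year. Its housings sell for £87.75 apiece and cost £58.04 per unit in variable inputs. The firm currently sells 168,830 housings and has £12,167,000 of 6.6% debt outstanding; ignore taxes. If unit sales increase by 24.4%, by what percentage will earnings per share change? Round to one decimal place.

+63.3%

Total contribution margin = 168,830 × £29.71 = £5,015,939.30.
Operating income = contribution − fixed costs = £5,015,939.30 − £2,279,700 = £2,736,239.30.
Interest = £803,022.00, so EBIT − I = £1,933,217.30.
Degree of combined leverage = contribution ÷ (EBIT − I) = £5,015,939.30 ÷ £1,933,217.30 = 2.5946.
%ΔEPS = DCL × %ΔSales = 2.5946 × +24.4% = +63.3%.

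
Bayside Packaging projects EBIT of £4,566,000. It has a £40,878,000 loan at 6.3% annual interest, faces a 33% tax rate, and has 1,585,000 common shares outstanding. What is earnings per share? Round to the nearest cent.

Interest = £2,575,314.00, so EBT = £4,566,000 − £2,575,314.00 = £1,990,686.00.
Net income = £1,990,686.00 × (1 − 0.33) = £1,333,759.62.
Per share: £1,333,759.62 / 1,585,000 shares = £0.84.

£0.84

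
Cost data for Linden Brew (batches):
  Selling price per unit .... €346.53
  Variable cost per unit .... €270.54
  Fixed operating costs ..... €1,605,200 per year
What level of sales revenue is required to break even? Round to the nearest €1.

€7,320,042

Contribution margin per unit = €346.53 − €270.54 = €75.99, a CM ratio of €75.99 ÷ €346.53 = 0.2193.
Break-even revenue = fixed costs × price ÷ CM = €1,605,200 × €346.53 ÷ €75.99 = €7,320,042.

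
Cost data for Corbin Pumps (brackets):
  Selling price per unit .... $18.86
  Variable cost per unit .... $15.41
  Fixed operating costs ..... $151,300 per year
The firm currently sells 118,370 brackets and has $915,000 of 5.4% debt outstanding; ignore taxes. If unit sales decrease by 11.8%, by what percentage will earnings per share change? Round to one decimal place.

-23.2%

Contribution at this volume is 118,370 × $3.45 = $408,376.50.
EBIT = $408,376.50 − $151,300 = $257,076.50.
After interest of $49,410.00, pre-tax earnings = $207,666.50.
DCL = total CM / (EBIT − I) = $408,376.50 / $207,666.50 = 1.9665.
%ΔEPS = DCL × %ΔSales = 1.9665 × -11.8% = -23.2%.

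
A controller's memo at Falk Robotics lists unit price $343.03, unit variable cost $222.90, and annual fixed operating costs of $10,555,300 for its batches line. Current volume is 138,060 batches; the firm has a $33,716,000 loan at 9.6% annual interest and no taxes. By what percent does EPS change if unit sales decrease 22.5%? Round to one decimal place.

-133.6%

Total contribution margin = 138,060 × $120.13 = $16,585,147.80.
Operating income = contribution − fixed costs = $16,585,147.80 − $10,555,300 = $6,029,847.80.
Interest = $3,236,736.00, so EBIT − I = $2,793,111.80.
Degree of combined leverage = contribution ÷ (EBIT − I) = $16,585,147.80 ÷ $2,793,111.80 = 5.9379.
EPS therefore changes by 5.9379 × (-22.5%) = -133.6%.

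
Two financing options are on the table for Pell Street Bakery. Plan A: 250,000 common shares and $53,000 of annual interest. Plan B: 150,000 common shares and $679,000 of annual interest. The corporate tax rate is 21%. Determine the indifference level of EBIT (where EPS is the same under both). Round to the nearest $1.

At indifference, (EBIT − 53,000)(1 − t)/250,000 = (EBIT − 679,000)(1 − t)/150,000.
Cancelling (1 − t) and cross-multiplying: 150,000·(EBIT − 53,000) = 250,000·(EBIT − 679,000).
EBIT × (250,000 − 150,000) = 679,000 × 250,000 − 53,000 × 150,000 = 161,800,000,000, so EBIT = 161,800,000,000 ÷ 100,000 = 1,618,000.00.

$1,618,000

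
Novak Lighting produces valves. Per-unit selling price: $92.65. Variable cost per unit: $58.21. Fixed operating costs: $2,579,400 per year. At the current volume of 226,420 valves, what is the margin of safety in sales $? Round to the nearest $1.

$14,038,748

Each unit contributes $92.65 − $58.21 = $34.44. Break-even units = $2,579,400 ÷ $34.44 = 74,895.47; break-even revenue = 74,895.47 × $92.65 = $6,939,065.33.
Actual sales revenue = 226,420 × $92.65 = $20,977,813.00.
Margin of safety = $20,977,813.00 − $6,939,065.33 = $14,038,748.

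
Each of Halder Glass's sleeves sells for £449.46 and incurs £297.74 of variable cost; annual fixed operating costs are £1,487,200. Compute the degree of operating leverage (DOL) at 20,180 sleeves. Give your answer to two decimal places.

1.94

Contribution at this volume is 20,180 × £151.72 = £3,061,709.60.
Operating income = contribution − fixed costs = £3,061,709.60 − £1,487,200 = £1,574,509.60.
DOL = contribution ÷ EBIT = £3,061,709.60 ÷ £1,574,509.60 = 1.9445.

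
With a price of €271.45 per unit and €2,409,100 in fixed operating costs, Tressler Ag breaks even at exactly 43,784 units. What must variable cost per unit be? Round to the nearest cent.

€216.43

Contribution per unit must be FC / Q = €2,409,100 / 43,784 = €55.0224.
Hence VC = price − CM = €271.45 − €55.0224 = €216.43.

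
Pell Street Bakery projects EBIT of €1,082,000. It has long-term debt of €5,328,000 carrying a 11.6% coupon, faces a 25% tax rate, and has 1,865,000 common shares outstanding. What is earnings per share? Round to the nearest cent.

€0.19

Pre-tax income = €1,082,000 − €618,048.00 = €463,952.00.
After tax at 25%: net income = €463,952.00 × 0.75 = €347,964.00.
EPS = €347,964.00 ÷ 1,865,000 = €0.19.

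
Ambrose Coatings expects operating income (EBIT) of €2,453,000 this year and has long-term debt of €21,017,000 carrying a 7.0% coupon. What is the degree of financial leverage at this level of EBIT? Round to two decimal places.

Interest = €1,471,190.00.
DFL = EBIT ÷ (EBIT − I) = €2,453,000 ÷ (€2,453,000 − €1,471,190.00) = €2,453,000 ÷ €981,810.00 = 2.4984.

2.50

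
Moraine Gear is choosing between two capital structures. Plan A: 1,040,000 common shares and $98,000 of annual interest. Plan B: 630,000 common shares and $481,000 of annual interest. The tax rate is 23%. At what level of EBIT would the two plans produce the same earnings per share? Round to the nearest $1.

At indifference, (EBIT − 98,000)(1 − t)/1,040,000 = (EBIT − 481,000)(1 − t)/630,000.
Cancelling (1 − t) and cross-multiplying: 630,000·(EBIT − 98,000) = 1,040,000·(EBIT − 481,000).
Solving, EBIT = (481,000·1,040,000 − 98,000·630,000) / (1,040,000 − 630,000) = 438,500,000,000 / 410,000 = 1,069,512.20.

$1,069,512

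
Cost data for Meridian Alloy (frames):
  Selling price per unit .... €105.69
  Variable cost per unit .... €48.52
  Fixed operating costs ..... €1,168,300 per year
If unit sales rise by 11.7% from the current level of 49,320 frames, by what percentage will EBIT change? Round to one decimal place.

+20.0%

At 49,320 units, contribution = 49,320 × €57.17 = €2,819,624.40.
Subtracting fixed costs: EBIT = €2,819,624.40 − €1,168,300 = €1,651,324.40.
So DOL = total CM / EBIT = €2,819,624.40 / €1,651,324.40 = 1.7075.
%ΔEBIT = DOL × %ΔSales = 1.7075 × +11.7% = +20.0%.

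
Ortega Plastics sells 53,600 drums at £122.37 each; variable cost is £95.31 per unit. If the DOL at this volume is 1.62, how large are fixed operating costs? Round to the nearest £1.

£555,097

Contribution at this volume is 53,600 × £27.06 = £1,450,416.00.
Since DOL = CM ÷ EBIT, EBIT = £1,450,416.00 ÷ 1.62 = £895,318.52.
And FC = contribution − EBIT = £1,450,416.00 − £895,318.52 = £555,097.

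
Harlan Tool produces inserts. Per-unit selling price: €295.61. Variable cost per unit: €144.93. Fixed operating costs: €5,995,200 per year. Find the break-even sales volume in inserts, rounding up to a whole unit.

Each unit contributes €295.61 − €144.93 = €150.68.
Break-even volume = fixed costs ÷ CM per unit = €5,995,200 ÷ €150.68 = 39,787.63, so 39,788 inserts.

39,788 inserts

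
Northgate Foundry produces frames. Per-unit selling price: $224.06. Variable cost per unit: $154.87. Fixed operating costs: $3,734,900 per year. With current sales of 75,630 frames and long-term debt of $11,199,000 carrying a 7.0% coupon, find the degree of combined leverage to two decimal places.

7.33

At 75,630 units, contribution = 75,630 × $69.19 = $5,232,839.70.
EBIT = $5,232,839.70 − $3,734,900 = $1,497,939.70. Interest = $783,930.00, so EBIT − I = $714,009.70.
DCL = contribution ÷ (EBIT − I) = $5,232,839.70 ÷ $714,009.70 = 7.3288.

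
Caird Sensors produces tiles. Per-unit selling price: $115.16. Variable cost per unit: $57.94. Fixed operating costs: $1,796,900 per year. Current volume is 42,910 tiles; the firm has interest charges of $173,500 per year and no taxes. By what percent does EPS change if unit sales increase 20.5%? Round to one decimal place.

Total contribution margin = 42,910 × $57.22 = $2,455,310.20.
Operating income = contribution − fixed costs = $2,455,310.20 − $1,796,900 = $658,410.20.
After interest of $173,500.00, pre-tax earnings = $484,910.20.
DCL = total CM / (EBIT − I) = $2,455,310.20 / $484,910.20 = 5.0634.
%ΔEPS = DCL × %ΔSales = 5.0634 × +20.5% = +103.8%.

+103.8%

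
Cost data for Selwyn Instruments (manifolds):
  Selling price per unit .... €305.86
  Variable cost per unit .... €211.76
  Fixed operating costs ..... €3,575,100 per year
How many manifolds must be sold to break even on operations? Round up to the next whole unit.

Unit CM = price − variable cost = €305.86 − €211.76 = €94.10.
Units to break even: €3,575,100 ÷ €94.10 = 37,992.56, rounded up to 37,993.

37,993 manifolds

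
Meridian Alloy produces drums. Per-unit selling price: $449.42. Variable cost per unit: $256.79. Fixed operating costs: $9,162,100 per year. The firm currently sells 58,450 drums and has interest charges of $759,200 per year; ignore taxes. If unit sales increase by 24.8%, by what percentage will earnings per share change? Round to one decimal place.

At 58,450 units, contribution = 58,450 × $192.63 = $11,259,223.50.
Subtracting fixed costs: EBIT = $11,259,223.50 − $9,162,100 = $2,097,123.50.
After interest of $759,200.00, pre-tax earnings = $1,337,923.50.
Degree of combined leverage = contribution ÷ (EBIT − I) = $11,259,223.50 ÷ $1,337,923.50 = 8.4154.
EPS therefore changes by 8.4154 × (+24.8%) = +208.7%.

+208.7%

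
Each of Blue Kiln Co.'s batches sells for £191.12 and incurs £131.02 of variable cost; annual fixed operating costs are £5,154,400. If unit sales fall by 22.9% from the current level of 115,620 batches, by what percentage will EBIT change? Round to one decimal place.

At 115,620 units, contribution = 115,620 × £60.10 = £6,948,762.00.
Operating income = contribution − fixed costs = £6,948,762.00 − £5,154,400 = £1,794,362.00.
Degree of operating leverage = £6,948,762.00 / £1,794,362.00 = 3.8726.
Operating income changes by 3.8726 × -22.9% = -88.7%.

-88.7%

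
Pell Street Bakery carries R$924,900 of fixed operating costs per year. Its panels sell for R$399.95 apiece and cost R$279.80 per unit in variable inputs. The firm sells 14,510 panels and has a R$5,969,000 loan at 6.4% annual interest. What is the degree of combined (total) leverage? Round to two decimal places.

3.99

Total contribution margin = 14,510 × R$120.15 = R$1,743,376.50.
Subtracting fixed costs: EBIT = R$1,743,376.50 − R$924,900 = R$818,476.50. Interest = R$382,016.00.
DOL = R$1,743,376.50 ÷ R$818,476.50 = 2.1300; DFL = R$818,476.50 ÷ R$436,460.50 = 1.8753.
DCL = DOL × DFL = 2.1300 × 1.8753 = 3.9944.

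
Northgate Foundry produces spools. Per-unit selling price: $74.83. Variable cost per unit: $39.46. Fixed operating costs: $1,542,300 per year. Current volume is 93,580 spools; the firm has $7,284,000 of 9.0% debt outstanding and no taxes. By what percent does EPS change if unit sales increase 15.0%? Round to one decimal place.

Total contribution margin = 93,580 × $35.37 = $3,309,924.60.
Subtracting fixed costs: EBIT = $3,309,924.60 − $1,542,300 = $1,767,624.60.
Interest = $655,560.00, so EBIT − I = $1,112,064.60.
Degree of combined leverage = contribution ÷ (EBIT − I) = $3,309,924.60 ÷ $1,112,064.60 = 2.9764.
EPS therefore changes by 2.9764 × (+15.0%) = +44.6%.

+44.6%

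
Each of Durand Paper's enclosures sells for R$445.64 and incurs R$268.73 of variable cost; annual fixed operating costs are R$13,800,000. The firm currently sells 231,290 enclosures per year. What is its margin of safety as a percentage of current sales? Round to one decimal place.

66.3%

Contribution margin per unit = R$445.64 − R$268.73 = R$176.91. Break-even units = R$13,800,000 ÷ R$176.91 = 78,005.77; break-even revenue = 78,005.77 × R$445.64 = R$34,762,489.40.
Actual sales revenue = 231,290 × R$445.64 = R$103,072,075.60.
Margin of safety = (R$103,072,075.60 − R$34,762,489.40) ÷ R$103,072,075.60 = 66.3%.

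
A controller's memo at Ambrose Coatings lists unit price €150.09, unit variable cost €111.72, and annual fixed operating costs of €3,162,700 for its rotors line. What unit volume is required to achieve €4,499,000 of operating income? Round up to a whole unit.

Unit CM = price − variable cost = €150.09 − €111.72 = €38.37.
Need Q such that Q × €38.37 − €3,162,700 = €4,499,000, i.e. Q = €7,661,700 / €38.37 = 199,679.44 → 199,680.

199,680 rotors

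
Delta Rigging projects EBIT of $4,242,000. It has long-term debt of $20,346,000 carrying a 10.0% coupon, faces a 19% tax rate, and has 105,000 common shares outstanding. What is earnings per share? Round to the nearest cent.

Interest = $2,034,600.00, so EBT = $4,242,000 − $2,034,600.00 = $2,207,400.00.
After tax at 19%: net income = $2,207,400.00 × 0.81 = $1,787,994.00.
EPS = $1,787,994.00 ÷ 105,000 = $17.03.

$17.03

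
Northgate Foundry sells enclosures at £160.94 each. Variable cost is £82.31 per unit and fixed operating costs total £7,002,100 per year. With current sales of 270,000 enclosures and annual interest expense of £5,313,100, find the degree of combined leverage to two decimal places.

Contribution at this volume is 270,000 × £78.63 = £21,230,100.00.
EBIT = £21,230,100.00 − £7,002,100 = £14,228,000.00. Interest = £5,313,100.00.
DOL = £21,230,100.00 ÷ £14,228,000.00 = 1.4921; DFL = £14,228,000.00 ÷ £8,914,900.00 = 1.5960.
Combined leverage = 1.4921 × 1.5960 = 2.3814.

2.38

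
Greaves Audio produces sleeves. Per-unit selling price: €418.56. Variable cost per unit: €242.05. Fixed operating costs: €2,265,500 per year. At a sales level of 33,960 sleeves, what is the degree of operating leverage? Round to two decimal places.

1.61

Contribution at this volume is 33,960 × €176.51 = €5,994,279.60.
Operating income = contribution − fixed costs = €5,994,279.60 − €2,265,500 = €3,728,779.60.
Degree of operating leverage = €5,994,279.60 / €3,728,779.60 = 1.6076.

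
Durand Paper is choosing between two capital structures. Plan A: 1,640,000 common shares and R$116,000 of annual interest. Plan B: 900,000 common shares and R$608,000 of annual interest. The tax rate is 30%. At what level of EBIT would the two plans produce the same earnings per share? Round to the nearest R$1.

At indifference, (EBIT − 116,000)(1 − t)/1,640,000 = (EBIT − 608,000)(1 − t)/900,000.
The (1 − t) factor cancels: (EBIT − 116,000) × 900,000 = (EBIT − 608,000) × 1,640,000.
EBIT × (1,640,000 − 900,000) = 608,000 × 1,640,000 − 116,000 × 900,000 = 892,720,000,000, so EBIT = 892,720,000,000 ÷ 740,000 = 1,206,378.38.

R$1,206,378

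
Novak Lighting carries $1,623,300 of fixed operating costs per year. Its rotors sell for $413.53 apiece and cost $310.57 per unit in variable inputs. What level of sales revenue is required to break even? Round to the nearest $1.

$6,519,845

CM per unit = $413.53 − $310.57 = $102.96; CM ratio = $102.96 / $413.53 = 0.2490.
Break-even sales = FC ÷ CM ratio = $1,623,300 × $413.53 / $102.96 = $6,519,845.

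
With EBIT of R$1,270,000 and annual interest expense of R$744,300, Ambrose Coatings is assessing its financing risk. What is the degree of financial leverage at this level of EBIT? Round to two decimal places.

Interest = R$744,300.00.
DFL = EBIT ÷ (EBIT − I) = R$1,270,000 ÷ (R$1,270,000 − R$744,300.00) = R$1,270,000 ÷ R$525,700.00 = 2.4158.

2.42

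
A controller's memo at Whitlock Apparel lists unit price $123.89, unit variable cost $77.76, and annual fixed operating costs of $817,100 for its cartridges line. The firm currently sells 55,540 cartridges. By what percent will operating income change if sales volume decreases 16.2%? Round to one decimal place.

At 55,540 units, contribution = 55,540 × $46.13 = $2,562,060.20.
EBIT = $2,562,060.20 − $817,100 = $1,744,960.20.
Degree of operating leverage = $2,562,060.20 / $1,744,960.20 = 1.4683.
%ΔEBIT = DOL × %ΔSales = 1.4683 × -16.2% = -23.8%.

-23.8%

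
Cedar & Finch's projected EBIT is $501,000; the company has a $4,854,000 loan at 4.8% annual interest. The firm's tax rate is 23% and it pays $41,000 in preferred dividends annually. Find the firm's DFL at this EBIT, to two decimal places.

Annual interest charges come to $232,992.00.
Preferred dividends grossed up pre-tax: $41,000 / (1 − 0.23) = $53,246.75.
DFL = EBIT ÷ [EBIT − I − D_p/(1−t)] = $501,000 ÷ [$501,000 − $232,992.00 − $53,246.75] = $501,000 ÷ $214,761.25 = 2.3328.

2.33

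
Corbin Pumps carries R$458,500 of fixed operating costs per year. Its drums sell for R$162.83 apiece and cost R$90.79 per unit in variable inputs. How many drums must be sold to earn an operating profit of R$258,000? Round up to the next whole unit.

Contribution margin per unit = R$162.83 − R$90.79 = R$72.04.
Units = (FC + target) / CM = (R$458,500 + R$258,000) / R$72.04 = 9,945.86, so 9,946 drums.

9,946 drums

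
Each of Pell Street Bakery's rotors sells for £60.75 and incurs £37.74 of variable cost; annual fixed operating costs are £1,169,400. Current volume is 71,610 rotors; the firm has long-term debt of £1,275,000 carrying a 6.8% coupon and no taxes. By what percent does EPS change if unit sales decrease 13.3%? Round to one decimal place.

Contribution at this volume is 71,610 × £23.01 = £1,647,746.10.
EBIT = £1,647,746.10 − £1,169,400 = £478,346.10.
After interest of £86,700.00, pre-tax earnings = £391,646.10.
DCL = total CM / (EBIT − I) = £1,647,746.10 / £391,646.10 = 4.2072.
EPS therefore changes by 4.2072 × (-13.3%) = -56.0%.

-56.0%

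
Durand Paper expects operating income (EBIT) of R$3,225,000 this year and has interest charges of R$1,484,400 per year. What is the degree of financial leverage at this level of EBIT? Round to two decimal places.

1.85

Interest = R$1,484,400.00.
Degree of financial leverage = EBIT / (EBIT − interest) = R$3,225,000 / R$1,740,600.00 = 1.8528.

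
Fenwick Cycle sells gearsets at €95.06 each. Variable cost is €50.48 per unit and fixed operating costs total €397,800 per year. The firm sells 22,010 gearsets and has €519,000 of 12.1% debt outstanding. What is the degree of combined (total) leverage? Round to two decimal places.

Contribution at this volume is 22,010 × €44.58 = €981,205.80.
Operating income = contribution − fixed costs = €981,205.80 − €397,800 = €583,405.80. Interest = €62,799.00.
DOL = €981,205.80 ÷ €583,405.80 = 1.6819; DFL = €583,405.80 ÷ €520,606.80 = 1.1206.
Combined leverage = 1.6819 × 1.1206 = 1.8847.

1.88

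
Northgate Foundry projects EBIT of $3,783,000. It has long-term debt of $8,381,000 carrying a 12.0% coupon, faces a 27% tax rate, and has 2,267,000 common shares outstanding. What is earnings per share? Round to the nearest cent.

$0.89

Interest = $1,005,720.00, so EBT = $3,783,000 − $1,005,720.00 = $2,777,280.00.
Net income = $2,777,280.00 × (1 − 0.27) = $2,027,414.40.
Per share: $2,027,414.40 / 2,267,000 shares = $0.89.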